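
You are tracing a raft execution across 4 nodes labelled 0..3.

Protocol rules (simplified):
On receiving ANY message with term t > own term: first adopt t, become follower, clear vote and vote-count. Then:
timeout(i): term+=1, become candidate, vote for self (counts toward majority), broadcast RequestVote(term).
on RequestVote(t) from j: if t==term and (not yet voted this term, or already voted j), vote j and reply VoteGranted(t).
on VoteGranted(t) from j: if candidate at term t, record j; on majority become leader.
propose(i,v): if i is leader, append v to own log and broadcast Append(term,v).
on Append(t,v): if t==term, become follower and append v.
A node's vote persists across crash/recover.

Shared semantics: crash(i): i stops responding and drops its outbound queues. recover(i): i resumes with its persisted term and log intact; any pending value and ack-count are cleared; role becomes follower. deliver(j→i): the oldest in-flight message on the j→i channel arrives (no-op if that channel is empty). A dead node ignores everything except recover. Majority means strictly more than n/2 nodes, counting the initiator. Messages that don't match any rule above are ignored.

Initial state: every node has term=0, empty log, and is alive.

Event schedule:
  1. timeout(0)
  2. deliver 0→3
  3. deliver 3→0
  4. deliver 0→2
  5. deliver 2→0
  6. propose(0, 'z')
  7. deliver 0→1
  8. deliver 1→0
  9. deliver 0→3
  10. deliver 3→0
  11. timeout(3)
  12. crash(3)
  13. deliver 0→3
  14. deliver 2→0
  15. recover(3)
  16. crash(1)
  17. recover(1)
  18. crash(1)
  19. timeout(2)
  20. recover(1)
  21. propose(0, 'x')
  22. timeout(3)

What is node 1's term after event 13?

1

e1 timeout(0): 0[cand,t=1,-]
e2 deliver 0→3: 3[foll,t=1,-]
e3 deliver 3→0: ·
e4 deliver 0→2: 2[foll,t=1,-]
e5 deliver 2→0: 0[lead,t=1,-]
e6 propose(0,'z'): 0[lead,t=1,z]
e7 deliver 0→1: 1[foll,t=1,-]
e8 deliver 1→0: ·
e9 deliver 0→3: 3[foll,t=1,z]
e10 deliver 3→0: ·
e11 timeout(3): 3[cand,t=2,z]
e12 crash(3): 3[✗cand,t=2,z]
e13 deliver 0→3: ·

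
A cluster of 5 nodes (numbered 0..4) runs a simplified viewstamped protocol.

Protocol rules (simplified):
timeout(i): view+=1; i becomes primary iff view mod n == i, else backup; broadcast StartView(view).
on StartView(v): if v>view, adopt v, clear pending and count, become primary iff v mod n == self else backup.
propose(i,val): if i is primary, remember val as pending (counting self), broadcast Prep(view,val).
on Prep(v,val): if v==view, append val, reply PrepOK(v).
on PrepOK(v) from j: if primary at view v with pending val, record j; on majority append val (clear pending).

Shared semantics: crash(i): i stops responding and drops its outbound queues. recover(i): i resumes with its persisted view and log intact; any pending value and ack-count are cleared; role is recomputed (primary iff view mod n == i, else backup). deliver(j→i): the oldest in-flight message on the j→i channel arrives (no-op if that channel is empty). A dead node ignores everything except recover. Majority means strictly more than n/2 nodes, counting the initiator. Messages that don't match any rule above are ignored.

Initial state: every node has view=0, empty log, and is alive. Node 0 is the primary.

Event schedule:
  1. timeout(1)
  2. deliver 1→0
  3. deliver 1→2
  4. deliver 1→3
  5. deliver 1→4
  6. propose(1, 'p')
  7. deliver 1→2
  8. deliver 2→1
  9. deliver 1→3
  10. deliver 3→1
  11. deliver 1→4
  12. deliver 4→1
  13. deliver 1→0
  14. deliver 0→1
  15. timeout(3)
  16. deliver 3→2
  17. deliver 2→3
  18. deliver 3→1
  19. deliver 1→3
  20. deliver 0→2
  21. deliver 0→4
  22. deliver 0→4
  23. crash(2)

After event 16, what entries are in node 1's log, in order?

p

step 1 timeout(1): 1={prim,v=1,log=-}
step 2 deliver 1→0: 0={back,v=1,log=-}
step 3 deliver 1→2: 2={back,v=1,log=-}
step 4 deliver 1→3: 3={back,v=1,log=-}
step 5 deliver 1→4: 4={back,v=1,log=-}
step 6 propose(1,'p'): —
step 7 deliver 1→2: 2={back,v=1,log=p}
step 8 deliver 2→1: —
step 9 deliver 1→3: 3={back,v=1,log=p}
step 10 deliver 3→1: 1={prim,v=1,log=p}
step 11 deliver 1→4: 4={back,v=1,log=p}
step 12 deliver 4→1: —
step 13 deliver 1→0: 0={back,v=1,log=p}
step 14 deliver 0→1: —
step 15 timeout(3): 3={back,v=2,log=p}
step 16 deliver 3→2: 2={prim,v=2,log=p}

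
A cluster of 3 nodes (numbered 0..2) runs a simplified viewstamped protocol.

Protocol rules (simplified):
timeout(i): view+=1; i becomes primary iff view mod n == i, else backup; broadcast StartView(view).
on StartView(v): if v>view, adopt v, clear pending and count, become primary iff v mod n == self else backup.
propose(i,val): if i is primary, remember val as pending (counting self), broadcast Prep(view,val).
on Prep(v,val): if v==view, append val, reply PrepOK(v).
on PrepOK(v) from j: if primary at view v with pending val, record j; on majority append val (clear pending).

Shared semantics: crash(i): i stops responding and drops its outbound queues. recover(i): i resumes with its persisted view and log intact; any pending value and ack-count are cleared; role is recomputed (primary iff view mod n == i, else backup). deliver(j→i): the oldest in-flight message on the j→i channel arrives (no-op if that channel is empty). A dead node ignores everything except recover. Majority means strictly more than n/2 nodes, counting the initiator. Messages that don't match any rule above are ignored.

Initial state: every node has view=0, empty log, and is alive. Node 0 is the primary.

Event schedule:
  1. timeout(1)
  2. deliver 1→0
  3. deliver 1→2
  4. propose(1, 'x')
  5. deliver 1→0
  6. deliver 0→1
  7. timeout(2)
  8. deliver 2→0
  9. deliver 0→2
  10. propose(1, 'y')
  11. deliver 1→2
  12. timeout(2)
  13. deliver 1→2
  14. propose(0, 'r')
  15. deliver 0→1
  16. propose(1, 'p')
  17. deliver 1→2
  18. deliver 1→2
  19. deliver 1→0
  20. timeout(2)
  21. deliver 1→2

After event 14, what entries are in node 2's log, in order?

1. timeout(1):  <1:prim v1 ->
2. deliver 1→0:  <0:back v1 ->
3. deliver 1→2:  <2:back v1 ->
4. propose(1,'x'):  nop
5. deliver 1→0:  <0:back v1 x>
6. deliver 0→1:  <1:prim v1 x>
7. timeout(2):  <2:prim v2 ->
8. deliver 2→0:  <0:back v2 x>
9. deliver 0→2:  nop
10. propose(1,'y'):  nop
11. deliver 1→2:  nop
12. timeout(2):  <2:back v3 ->
13. deliver 1→2:  nop
14. propose(0,'r'):  nop

empty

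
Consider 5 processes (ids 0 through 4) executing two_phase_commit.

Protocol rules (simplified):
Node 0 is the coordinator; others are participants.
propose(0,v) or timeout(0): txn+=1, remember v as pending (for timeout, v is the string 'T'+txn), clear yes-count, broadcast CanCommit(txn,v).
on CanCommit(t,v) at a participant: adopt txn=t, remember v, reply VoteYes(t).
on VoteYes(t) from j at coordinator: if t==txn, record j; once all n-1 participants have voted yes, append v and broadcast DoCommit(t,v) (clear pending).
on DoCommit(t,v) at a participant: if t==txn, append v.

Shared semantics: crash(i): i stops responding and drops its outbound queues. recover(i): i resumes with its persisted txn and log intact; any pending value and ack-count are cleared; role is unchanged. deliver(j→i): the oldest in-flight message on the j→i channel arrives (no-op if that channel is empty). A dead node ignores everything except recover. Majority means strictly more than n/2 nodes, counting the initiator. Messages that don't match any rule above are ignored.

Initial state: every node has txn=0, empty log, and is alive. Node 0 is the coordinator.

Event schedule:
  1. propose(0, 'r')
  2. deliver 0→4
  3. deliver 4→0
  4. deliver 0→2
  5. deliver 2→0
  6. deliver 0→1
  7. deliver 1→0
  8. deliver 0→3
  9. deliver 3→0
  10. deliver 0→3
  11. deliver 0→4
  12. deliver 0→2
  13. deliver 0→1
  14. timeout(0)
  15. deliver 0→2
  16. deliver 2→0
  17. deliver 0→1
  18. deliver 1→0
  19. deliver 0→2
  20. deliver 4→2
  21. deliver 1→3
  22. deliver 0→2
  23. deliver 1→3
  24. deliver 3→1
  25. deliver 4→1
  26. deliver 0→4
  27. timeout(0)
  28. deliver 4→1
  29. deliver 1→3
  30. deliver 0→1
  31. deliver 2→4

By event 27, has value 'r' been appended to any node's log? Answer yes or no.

e1 propose(0,'r'): 0[coor,t=1,-]
e2 deliver 0→4: 4[part,t=1,-]
e3 deliver 4→0: ·
e4 deliver 0→2: 2[part,t=1,-]
e5 deliver 2→0: ·
e6 deliver 0→1: 1[part,t=1,-]
e7 deliver 1→0: ·
e8 deliver 0→3: 3[part,t=1,-]
e9 deliver 3→0: 0[coor,t=1,r]
e10 deliver 0→3: 3[part,t=1,r]
e11 deliver 0→4: 4[part,t=1,r]
e12 deliver 0→2: 2[part,t=1,r]
e13 deliver 0→1: 1[part,t=1,r]
e14 timeout(0): 0[coor,t=2,r]
e15 deliver 0→2: 2[part,t=2,r]
e16 deliver 2→0: ·
e17 deliver 0→1: 1[part,t=2,r]
e18 deliver 1→0: ·
e19 deliver 0→2: ·
e20 deliver 4→2: ·
e21 deliver 1→3: ·
e22 deliver 0→2: ·
e23 deliver 1→3: ·
e24 deliver 3→1: ·
e25 deliver 4→1: ·
e26 deliver 0→4: 4[part,t=2,r]
e27 timeout(0): 0[coor,t=3,r]

yes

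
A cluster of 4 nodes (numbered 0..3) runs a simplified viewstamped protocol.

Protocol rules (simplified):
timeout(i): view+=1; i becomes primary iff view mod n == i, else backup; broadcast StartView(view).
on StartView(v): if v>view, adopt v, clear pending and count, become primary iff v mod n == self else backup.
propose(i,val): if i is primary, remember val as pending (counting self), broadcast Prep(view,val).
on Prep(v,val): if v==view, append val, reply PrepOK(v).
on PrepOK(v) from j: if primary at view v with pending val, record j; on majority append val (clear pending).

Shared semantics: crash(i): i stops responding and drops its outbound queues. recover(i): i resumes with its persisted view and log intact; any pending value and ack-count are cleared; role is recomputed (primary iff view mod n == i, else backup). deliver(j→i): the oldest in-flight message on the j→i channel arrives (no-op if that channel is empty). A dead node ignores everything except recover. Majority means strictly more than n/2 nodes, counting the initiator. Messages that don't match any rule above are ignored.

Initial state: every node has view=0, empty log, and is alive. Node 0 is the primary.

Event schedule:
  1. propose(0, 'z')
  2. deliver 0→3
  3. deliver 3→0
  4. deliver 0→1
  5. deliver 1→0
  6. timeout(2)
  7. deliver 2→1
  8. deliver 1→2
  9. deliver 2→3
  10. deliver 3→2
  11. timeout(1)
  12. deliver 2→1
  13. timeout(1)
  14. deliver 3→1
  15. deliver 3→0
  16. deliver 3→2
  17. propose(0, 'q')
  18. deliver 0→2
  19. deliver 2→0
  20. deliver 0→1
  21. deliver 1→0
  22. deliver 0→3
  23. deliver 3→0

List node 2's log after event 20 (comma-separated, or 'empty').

[1] propose(0,'z') → ∅
[2] deliver 0→3 → N3(back v0 [z])
[3] deliver 3→0 → ∅
[4] deliver 0→1 → N1(back v0 [z])
[5] deliver 1→0 → N0(prim v0 [z])
[6] timeout(2) → N2(back v1 [-])
[7] deliver 2→1 → N1(prim v1 [z])
[8] deliver 1→2 → ∅
[9] deliver 2→3 → N3(back v1 [z])
[10] deliver 3→2 → ∅
[11] timeout(1) → N1(back v2 [z])
[12] deliver 2→1 → ∅
[13] timeout(1) → N1(back v3 [z])
[14] deliver 3→1 → ∅
[15] deliver 3→0 → ∅
[16] deliver 3→2 → ∅
[17] propose(0,'q') → ∅
[18] deliver 0→2 → ∅
[19] deliver 2→0 → N0(back v1 [z])
[20] deliver 0→1 → ∅

empty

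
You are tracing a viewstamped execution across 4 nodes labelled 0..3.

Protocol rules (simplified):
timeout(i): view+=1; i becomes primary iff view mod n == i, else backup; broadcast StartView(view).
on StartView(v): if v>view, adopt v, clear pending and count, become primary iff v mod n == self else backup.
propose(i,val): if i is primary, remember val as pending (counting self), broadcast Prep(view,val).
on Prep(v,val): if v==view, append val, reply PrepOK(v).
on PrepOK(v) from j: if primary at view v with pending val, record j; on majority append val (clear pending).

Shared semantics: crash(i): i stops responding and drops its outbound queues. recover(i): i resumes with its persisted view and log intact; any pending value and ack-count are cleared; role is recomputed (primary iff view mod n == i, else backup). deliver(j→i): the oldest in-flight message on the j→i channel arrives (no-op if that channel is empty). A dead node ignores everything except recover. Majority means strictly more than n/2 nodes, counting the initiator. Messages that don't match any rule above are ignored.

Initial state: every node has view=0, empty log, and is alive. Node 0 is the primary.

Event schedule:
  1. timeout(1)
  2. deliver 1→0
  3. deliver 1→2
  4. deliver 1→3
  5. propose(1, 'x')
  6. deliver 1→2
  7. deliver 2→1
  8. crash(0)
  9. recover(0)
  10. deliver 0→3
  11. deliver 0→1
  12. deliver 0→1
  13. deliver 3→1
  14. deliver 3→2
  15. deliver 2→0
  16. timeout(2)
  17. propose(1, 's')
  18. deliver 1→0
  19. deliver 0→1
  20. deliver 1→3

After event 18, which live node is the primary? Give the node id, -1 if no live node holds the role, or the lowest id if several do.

step 1 timeout(1): 1={prim,v=1,log=-}
step 2 deliver 1→0: 0={back,v=1,log=-}
step 3 deliver 1→2: 2={back,v=1,log=-}
step 4 deliver 1→3: 3={back,v=1,log=-}
step 5 propose(1,'x'): —
step 6 deliver 1→2: 2={back,v=1,log=x}
step 7 deliver 2→1: —
step 8 crash(0): 0={✗back,v=1,log=-}
step 9 recover(0): 0={back,v=1,log=-}
step 10 deliver 0→3: —
step 11 deliver 0→1: —
step 12 deliver 0→1: —
step 13 deliver 3→1: —
step 14 deliver 3→2: —
step 15 deliver 2→0: —
step 16 timeout(2): 2={prim,v=2,log=x}
step 17 propose(1,'s'): —
step 18 deliver 1→0: 0={back,v=1,log=x}

1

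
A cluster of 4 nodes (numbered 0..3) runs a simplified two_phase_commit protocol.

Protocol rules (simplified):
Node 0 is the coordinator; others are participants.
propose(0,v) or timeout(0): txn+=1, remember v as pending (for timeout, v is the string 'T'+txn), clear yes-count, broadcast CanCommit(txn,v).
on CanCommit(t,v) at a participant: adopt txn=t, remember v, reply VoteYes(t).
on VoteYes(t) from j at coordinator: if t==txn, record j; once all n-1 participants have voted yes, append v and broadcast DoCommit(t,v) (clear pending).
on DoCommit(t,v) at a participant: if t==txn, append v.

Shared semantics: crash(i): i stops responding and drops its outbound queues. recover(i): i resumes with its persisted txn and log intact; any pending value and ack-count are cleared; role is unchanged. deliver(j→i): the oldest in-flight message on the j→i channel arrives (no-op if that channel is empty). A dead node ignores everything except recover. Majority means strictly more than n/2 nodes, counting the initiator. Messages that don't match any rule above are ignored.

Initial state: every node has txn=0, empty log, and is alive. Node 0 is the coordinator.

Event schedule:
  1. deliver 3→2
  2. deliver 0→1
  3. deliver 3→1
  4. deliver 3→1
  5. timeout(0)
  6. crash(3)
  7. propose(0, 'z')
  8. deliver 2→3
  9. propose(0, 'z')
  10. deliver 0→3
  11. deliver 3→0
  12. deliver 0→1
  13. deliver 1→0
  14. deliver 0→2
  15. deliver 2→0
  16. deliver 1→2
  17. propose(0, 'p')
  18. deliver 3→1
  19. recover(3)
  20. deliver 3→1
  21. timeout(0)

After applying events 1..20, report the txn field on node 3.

[1] deliver 3→2 → ∅
[2] deliver 0→1 → ∅
[3] deliver 3→1 → ∅
[4] deliver 3→1 → ∅
[5] timeout(0) → N0(coor t1 [-])
[6] crash(3) → N3(✗part t0 [-])
[7] propose(0,'z') → N0(coor t2 [-])
[8] deliver 2→3 → ∅
[9] propose(0,'z') → N0(coor t3 [-])
[10] deliver 0→3 → ∅
[11] deliver 3→0 → ∅
[12] deliver 0→1 → N1(part t1 [-])
[13] deliver 1→0 → ∅
[14] deliver 0→2 → N2(part t1 [-])
[15] deliver 2→0 → ∅
[16] deliver 1→2 → ∅
[17] propose(0,'p') → N0(coor t4 [-])
[18] deliver 3→1 → ∅
[19] recover(3) → N3(part t0 [-])
[20] deliver 3→1 → ∅

0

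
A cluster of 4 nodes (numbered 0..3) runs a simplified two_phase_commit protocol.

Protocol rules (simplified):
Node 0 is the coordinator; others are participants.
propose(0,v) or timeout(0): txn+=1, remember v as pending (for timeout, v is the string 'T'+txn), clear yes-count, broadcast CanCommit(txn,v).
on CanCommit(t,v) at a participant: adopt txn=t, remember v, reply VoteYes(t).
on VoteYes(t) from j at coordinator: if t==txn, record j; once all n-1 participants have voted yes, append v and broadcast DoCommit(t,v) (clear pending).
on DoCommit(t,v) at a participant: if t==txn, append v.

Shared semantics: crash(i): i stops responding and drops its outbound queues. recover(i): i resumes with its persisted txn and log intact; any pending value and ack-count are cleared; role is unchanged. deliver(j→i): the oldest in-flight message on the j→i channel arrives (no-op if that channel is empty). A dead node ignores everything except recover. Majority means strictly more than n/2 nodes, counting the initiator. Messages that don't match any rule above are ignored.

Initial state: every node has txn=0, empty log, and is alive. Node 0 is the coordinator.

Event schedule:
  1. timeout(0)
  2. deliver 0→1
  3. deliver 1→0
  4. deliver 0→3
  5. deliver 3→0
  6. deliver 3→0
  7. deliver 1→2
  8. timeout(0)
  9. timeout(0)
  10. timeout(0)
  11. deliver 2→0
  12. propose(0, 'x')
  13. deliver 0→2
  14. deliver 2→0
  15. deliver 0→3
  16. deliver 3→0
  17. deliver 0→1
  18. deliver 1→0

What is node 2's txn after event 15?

1

[1] timeout(0) → N0(coor t1 [-])
[2] deliver 0→1 → N1(part t1 [-])
[3] deliver 1→0 → ∅
[4] deliver 0→3 → N3(part t1 [-])
[5] deliver 3→0 → ∅
[6] deliver 3→0 → ∅
[7] deliver 1→2 → ∅
[8] timeout(0) → N0(coor t2 [-])
[9] timeout(0) → N0(coor t3 [-])
[10] timeout(0) → N0(coor t4 [-])
[11] deliver 2→0 → ∅
[12] propose(0,'x') → N0(coor t5 [-])
[13] deliver 0→2 → N2(part t1 [-])
[14] deliver 2→0 → ∅
[15] deliver 0→3 → N3(part t2 [-])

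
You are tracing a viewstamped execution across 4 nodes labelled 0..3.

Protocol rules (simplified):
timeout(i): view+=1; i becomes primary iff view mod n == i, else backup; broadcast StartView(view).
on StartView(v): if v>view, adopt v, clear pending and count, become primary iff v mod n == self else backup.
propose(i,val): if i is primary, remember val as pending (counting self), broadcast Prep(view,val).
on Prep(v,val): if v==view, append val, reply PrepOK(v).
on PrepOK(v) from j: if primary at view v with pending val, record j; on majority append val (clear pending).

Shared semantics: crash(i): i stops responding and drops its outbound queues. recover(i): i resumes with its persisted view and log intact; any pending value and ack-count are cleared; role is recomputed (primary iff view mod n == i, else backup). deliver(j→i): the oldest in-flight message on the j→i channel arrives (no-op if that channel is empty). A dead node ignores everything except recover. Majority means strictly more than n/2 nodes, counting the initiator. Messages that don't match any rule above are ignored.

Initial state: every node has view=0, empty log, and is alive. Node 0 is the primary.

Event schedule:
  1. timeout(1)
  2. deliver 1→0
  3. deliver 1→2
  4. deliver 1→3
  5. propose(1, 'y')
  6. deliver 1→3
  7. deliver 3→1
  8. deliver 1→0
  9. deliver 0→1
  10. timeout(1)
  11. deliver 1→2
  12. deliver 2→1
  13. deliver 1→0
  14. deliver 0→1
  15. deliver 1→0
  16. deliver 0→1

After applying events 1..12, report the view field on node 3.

1. timeout(1):  <1:prim v1 ->
2. deliver 1→0:  <0:back v1 ->
3. deliver 1→2:  <2:back v1 ->
4. deliver 1→3:  <3:back v1 ->
5. propose(1,'y'):  nop
6. deliver 1→3:  <3:back v1 y>
7. deliver 3→1:  nop
8. deliver 1→0:  <0:back v1 y>
9. deliver 0→1:  <1:prim v1 y>
10. timeout(1):  <1:back v2 y>
11. deliver 1→2:  <2:back v1 y>
12. deliver 2→1:  nop

1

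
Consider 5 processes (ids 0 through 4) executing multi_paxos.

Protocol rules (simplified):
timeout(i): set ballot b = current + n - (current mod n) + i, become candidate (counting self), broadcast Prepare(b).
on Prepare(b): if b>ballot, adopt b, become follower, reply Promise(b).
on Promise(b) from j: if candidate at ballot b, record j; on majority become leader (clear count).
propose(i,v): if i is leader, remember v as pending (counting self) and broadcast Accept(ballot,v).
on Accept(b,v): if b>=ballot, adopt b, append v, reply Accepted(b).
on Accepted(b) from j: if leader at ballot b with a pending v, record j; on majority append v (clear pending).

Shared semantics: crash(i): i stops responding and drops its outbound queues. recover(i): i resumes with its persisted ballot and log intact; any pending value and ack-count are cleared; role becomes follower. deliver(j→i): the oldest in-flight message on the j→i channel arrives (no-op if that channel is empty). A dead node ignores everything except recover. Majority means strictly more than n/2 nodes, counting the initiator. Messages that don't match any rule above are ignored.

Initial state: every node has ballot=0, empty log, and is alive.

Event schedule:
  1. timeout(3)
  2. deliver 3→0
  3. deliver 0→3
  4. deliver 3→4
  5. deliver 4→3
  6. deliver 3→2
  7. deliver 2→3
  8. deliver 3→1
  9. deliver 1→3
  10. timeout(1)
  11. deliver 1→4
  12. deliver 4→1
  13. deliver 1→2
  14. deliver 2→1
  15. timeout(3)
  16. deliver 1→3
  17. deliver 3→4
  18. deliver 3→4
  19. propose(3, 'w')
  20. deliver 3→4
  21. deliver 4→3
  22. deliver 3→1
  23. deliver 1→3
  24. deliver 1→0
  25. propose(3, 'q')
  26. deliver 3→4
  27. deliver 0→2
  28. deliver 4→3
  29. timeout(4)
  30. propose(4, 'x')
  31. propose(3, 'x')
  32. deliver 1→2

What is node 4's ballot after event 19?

step 1 timeout(3): 3={cand,b=8,log=-}
step 2 deliver 3→0: 0={foll,b=8,log=-}
step 3 deliver 0→3: —
step 4 deliver 3→4: 4={foll,b=8,log=-}
step 5 deliver 4→3: 3={lead,b=8,log=-}
step 6 deliver 3→2: 2={foll,b=8,log=-}
step 7 deliver 2→3: —
step 8 deliver 3→1: 1={foll,b=8,log=-}
step 9 deliver 1→3: —
step 10 timeout(1): 1={cand,b=11,log=-}
step 11 deliver 1→4: 4={foll,b=11,log=-}
step 12 deliver 4→1: —
step 13 deliver 1→2: 2={foll,b=11,log=-}
step 14 deliver 2→1: 1={lead,b=11,log=-}
step 15 timeout(3): 3={cand,b=13,log=-}
step 16 deliver 1→3: —
step 17 deliver 3→4: 4={foll,b=13,log=-}
step 18 deliver 3→4: —
step 19 propose(3,'w'): —

13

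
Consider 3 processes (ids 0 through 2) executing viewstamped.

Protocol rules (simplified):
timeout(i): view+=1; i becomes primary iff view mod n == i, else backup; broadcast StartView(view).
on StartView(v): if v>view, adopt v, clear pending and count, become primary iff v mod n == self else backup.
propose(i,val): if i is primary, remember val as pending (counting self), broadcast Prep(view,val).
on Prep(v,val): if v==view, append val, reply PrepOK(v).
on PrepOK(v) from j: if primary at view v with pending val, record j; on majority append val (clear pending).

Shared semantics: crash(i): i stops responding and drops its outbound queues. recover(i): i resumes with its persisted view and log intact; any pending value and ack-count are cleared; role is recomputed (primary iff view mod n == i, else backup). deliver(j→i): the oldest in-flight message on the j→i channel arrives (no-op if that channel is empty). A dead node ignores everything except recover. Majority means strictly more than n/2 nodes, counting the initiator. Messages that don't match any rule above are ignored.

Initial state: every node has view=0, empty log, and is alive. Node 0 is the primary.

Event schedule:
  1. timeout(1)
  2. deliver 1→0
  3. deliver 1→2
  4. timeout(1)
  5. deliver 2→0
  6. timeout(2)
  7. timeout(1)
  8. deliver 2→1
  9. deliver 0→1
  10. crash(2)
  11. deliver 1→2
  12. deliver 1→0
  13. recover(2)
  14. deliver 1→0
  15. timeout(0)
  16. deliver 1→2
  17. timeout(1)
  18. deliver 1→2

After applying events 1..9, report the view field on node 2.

step 1 timeout(1): 1={prim,v=1,log=-}
step 2 deliver 1→0: 0={back,v=1,log=-}
step 3 deliver 1→2: 2={back,v=1,log=-}
step 4 timeout(1): 1={back,v=2,log=-}
step 5 deliver 2→0: —
step 6 timeout(2): 2={prim,v=2,log=-}
step 7 timeout(1): 1={back,v=3,log=-}
step 8 deliver 2→1: —
step 9 deliver 0→1: —

2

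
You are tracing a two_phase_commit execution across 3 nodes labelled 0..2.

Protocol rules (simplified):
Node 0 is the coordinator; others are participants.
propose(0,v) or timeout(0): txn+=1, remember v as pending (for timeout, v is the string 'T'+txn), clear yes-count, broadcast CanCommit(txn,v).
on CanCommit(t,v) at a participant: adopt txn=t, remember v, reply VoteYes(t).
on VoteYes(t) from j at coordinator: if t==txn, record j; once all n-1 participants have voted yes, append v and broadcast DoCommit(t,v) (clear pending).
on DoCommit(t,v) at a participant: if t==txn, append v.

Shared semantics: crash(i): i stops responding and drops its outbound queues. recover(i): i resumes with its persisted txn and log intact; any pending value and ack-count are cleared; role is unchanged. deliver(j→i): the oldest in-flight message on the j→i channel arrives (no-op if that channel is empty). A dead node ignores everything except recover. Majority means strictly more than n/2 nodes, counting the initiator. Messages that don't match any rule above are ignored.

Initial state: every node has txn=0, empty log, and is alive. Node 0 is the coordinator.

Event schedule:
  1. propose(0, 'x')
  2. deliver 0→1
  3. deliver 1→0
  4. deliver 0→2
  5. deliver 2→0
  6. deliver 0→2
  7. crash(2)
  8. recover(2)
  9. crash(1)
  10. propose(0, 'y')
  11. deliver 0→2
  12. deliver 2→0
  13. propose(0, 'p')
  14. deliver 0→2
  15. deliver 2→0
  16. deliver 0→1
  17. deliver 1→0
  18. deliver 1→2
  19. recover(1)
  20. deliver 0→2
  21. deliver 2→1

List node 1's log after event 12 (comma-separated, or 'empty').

empty

1. propose(0,'x'):  <0:coor t1 ->
2. deliver 0→1:  <1:part t1 ->
3. deliver 1→0:  nop
4. deliver 0→2:  <2:part t1 ->
5. deliver 2→0:  <0:coor t1 x>
6. deliver 0→2:  <2:part t1 x>
7. crash(2):  <2:✗part t1 x>
8. recover(2):  <2:part t1 x>
9. crash(1):  <1:✗part t1 ->
10. propose(0,'y'):  <0:coor t2 x>
11. deliver 0→2:  <2:part t2 x>
12. deliver 2→0:  nop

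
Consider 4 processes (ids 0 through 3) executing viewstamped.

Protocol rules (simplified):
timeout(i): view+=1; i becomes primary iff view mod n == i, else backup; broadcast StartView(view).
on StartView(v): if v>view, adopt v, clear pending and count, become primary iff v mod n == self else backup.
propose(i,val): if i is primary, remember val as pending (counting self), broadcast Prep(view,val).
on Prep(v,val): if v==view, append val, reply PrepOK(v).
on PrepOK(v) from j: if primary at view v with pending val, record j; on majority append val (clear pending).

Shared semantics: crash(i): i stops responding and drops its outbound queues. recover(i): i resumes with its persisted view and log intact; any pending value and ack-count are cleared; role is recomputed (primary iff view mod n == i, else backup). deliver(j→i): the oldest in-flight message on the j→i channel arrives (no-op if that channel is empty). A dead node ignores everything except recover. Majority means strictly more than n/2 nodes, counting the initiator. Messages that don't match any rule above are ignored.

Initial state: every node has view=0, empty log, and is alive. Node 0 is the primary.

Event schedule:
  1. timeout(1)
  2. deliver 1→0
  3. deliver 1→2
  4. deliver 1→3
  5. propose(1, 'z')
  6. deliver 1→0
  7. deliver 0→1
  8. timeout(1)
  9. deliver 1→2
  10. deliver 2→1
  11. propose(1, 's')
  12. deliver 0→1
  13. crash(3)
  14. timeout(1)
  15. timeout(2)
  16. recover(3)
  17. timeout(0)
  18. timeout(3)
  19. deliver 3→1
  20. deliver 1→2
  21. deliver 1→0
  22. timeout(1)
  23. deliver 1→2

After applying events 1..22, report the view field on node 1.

4

e1 timeout(1): 1[prim,v=1,-]
e2 deliver 1→0: 0[back,v=1,-]
e3 deliver 1→2: 2[back,v=1,-]
e4 deliver 1→3: 3[back,v=1,-]
e5 propose(1,'z'): ·
e6 deliver 1→0: 0[back,v=1,z]
e7 deliver 0→1: ·
e8 timeout(1): 1[back,v=2,-]
e9 deliver 1→2: 2[back,v=1,z]
e10 deliver 2→1: ·
e11 propose(1,'s'): ·
e12 deliver 0→1: ·
e13 crash(3): 3[✗back,v=1,-]
e14 timeout(1): 1[back,v=3,-]
e15 timeout(2): 2[prim,v=2,z]
e16 recover(3): 3[back,v=1,-]
e17 timeout(0): 0[back,v=2,z]
e18 timeout(3): 3[back,v=2,-]
e19 deliver 3→1: ·
e20 deliver 1→2: ·
e21 deliver 1→0: ·
e22 timeout(1): 1[back,v=4,-]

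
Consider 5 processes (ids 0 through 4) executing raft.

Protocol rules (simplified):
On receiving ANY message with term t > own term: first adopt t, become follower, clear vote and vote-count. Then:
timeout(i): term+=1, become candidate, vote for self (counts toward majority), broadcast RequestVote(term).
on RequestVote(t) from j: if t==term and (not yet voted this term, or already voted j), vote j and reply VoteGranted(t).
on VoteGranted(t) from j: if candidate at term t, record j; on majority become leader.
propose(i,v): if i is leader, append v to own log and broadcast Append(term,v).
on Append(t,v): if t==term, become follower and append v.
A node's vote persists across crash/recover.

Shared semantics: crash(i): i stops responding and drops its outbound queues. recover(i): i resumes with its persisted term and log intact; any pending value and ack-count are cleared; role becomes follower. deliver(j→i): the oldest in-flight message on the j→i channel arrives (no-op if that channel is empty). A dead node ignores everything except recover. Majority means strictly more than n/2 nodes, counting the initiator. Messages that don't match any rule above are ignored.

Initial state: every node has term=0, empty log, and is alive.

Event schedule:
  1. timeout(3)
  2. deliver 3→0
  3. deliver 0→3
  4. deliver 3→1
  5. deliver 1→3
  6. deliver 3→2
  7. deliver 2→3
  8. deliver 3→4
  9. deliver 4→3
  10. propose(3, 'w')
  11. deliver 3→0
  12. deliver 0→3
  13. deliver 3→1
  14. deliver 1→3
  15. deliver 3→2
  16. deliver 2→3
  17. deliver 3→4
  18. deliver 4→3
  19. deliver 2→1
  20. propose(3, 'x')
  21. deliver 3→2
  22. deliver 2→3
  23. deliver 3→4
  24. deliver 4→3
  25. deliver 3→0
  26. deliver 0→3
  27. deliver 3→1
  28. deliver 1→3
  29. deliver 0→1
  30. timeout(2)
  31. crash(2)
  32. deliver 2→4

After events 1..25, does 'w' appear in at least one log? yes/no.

yes

[1] timeout(3) → N3(cand t1 [-])
[2] deliver 3→0 → N0(foll t1 [-])
[3] deliver 0→3 → ∅
[4] deliver 3→1 → N1(foll t1 [-])
[5] deliver 1→3 → N3(lead t1 [-])
[6] deliver 3→2 → N2(foll t1 [-])
[7] deliver 2→3 → ∅
[8] deliver 3→4 → N4(foll t1 [-])
[9] deliver 4→3 → ∅
[10] propose(3,'w') → N3(lead t1 [w])
[11] deliver 3→0 → N0(foll t1 [w])
[12] deliver 0→3 → ∅
[13] deliver 3→1 → N1(foll t1 [w])
[14] deliver 1→3 → ∅
[15] deliver 3→2 → N2(foll t1 [w])
[16] deliver 2→3 → ∅
[17] deliver 3→4 → N4(foll t1 [w])
[18] deliver 4→3 → ∅
[19] deliver 2→1 → ∅
[20] propose(3,'x') → N3(lead t1 [w,x])
[21] deliver 3→2 → N2(foll t1 [w,x])
[22] deliver 2→3 → ∅
[23] deliver 3→4 → N4(foll t1 [w,x])
[24] deliver 4→3 → ∅
[25] deliver 3→0 → N0(foll t1 [w,x])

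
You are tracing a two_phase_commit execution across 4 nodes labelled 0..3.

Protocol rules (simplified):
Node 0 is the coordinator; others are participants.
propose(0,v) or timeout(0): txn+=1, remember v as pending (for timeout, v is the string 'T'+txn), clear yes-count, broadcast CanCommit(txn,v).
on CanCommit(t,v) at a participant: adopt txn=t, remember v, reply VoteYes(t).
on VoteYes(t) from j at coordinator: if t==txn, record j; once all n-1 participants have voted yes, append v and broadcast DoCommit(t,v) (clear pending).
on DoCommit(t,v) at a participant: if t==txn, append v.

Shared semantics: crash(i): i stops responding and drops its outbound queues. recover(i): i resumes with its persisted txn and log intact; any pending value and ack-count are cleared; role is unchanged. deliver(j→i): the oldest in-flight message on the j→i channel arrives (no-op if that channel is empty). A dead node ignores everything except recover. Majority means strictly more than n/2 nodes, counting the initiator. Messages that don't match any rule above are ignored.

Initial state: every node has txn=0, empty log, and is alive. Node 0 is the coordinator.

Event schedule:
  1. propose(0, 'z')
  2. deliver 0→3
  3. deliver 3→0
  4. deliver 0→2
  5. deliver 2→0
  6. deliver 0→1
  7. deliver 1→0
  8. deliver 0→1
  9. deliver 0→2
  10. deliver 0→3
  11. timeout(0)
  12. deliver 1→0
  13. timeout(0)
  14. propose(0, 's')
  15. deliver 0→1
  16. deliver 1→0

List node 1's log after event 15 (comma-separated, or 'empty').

e1 propose(0,'z'): 0[coor,t=1,-]
e2 deliver 0→3: 3[part,t=1,-]
e3 deliver 3→0: ·
e4 deliver 0→2: 2[part,t=1,-]
e5 deliver 2→0: ·
e6 deliver 0→1: 1[part,t=1,-]
e7 deliver 1→0: 0[coor,t=1,z]
e8 deliver 0→1: 1[part,t=1,z]
e9 deliver 0→2: 2[part,t=1,z]
e10 deliver 0→3: 3[part,t=1,z]
e11 timeout(0): 0[coor,t=2,z]
e12 deliver 1→0: ·
e13 timeout(0): 0[coor,t=3,z]
e14 propose(0,'s'): 0[coor,t=4,z]
e15 deliver 0→1: 1[part,t=2,z]

z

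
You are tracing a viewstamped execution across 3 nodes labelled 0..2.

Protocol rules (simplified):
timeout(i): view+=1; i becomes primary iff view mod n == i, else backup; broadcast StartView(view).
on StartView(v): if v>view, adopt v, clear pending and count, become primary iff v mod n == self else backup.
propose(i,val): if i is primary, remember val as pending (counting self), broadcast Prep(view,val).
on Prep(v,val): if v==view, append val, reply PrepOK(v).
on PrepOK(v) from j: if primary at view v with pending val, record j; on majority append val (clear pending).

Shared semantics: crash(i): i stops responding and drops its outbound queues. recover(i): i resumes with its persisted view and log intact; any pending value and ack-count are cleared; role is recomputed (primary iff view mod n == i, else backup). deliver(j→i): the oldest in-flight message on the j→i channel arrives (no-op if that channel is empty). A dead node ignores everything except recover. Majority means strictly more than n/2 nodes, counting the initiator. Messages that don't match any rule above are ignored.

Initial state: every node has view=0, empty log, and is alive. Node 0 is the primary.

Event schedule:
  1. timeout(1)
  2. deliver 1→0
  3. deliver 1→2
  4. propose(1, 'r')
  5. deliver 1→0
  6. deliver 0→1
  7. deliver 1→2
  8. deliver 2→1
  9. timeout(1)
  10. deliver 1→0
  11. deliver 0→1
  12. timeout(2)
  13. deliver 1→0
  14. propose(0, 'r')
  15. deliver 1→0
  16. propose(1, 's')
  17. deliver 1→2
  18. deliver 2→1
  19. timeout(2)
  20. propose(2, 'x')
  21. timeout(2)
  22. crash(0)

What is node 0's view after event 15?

2

1. timeout(1):  <1:prim v1 ->
2. deliver 1→0:  <0:back v1 ->
3. deliver 1→2:  <2:back v1 ->
4. propose(1,'r'):  nop
5. deliver 1→0:  <0:back v1 r>
6. deliver 0→1:  <1:prim v1 r>
7. deliver 1→2:  <2:back v1 r>
8. deliver 2→1:  nop
9. timeout(1):  <1:back v2 r>
10. deliver 1→0:  <0:back v2 r>
11. deliver 0→1:  nop
12. timeout(2):  <2:prim v2 r>
13. deliver 1→0:  nop
14. propose(0,'r'):  nop
15. deliver 1→0:  nop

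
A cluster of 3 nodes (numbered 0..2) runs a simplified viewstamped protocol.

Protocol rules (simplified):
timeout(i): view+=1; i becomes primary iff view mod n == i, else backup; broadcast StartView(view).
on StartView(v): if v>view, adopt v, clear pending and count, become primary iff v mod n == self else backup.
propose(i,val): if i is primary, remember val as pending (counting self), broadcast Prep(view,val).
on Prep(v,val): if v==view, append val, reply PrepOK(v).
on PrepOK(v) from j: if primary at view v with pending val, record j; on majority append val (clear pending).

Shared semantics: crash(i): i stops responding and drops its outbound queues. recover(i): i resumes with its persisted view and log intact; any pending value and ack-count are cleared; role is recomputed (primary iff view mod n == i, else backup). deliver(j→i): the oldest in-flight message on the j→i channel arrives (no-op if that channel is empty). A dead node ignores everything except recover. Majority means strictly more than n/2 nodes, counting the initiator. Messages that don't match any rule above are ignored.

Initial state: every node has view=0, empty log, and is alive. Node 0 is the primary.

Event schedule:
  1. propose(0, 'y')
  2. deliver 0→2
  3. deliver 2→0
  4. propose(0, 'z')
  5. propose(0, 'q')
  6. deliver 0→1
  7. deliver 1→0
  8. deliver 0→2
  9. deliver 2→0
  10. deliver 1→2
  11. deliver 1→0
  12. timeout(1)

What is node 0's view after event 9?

0

e1 propose(0,'y'): ·
e2 deliver 0→2: 2[back,v=0,y]
e3 deliver 2→0: 0[prim,v=0,y]
e4 propose(0,'z'): ·
e5 propose(0,'q'): ·
e6 deliver 0→1: 1[back,v=0,y]
e7 deliver 1→0: 0[prim,v=0,y,q]
e8 deliver 0→2: 2[back,v=0,y,z]
e9 deliver 2→0: ·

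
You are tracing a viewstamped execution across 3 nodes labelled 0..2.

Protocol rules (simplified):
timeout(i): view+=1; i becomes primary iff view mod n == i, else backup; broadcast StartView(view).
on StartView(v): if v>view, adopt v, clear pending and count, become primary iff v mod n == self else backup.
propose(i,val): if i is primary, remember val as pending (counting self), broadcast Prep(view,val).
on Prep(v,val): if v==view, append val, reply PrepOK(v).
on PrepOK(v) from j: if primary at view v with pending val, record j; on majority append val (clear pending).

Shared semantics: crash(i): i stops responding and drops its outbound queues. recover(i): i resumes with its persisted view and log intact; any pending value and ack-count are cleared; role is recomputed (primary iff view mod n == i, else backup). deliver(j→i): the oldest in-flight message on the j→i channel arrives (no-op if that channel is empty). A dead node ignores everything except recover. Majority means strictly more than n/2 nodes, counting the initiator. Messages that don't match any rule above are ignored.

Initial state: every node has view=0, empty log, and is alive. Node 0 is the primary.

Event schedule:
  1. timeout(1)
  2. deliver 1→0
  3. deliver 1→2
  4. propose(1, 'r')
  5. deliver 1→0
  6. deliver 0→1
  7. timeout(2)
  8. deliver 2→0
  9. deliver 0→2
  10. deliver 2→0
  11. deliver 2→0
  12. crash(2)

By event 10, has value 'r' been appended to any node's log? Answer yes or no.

after 1 — timeout(1): n1:prim/v1/[-]
after 2 — deliver 1→0: n0:back/v1/[-]
after 3 — deliver 1→2: n2:back/v1/[-]
after 4 — propose(1,'r'): ·
after 5 — deliver 1→0: n0:back/v1/[r]
after 6 — deliver 0→1: n1:prim/v1/[r]
after 7 — timeout(2): n2:prim/v2/[-]
after 8 — deliver 2→0: n0:back/v2/[r]
after 9 — deliver 0→2: ·
after 10 — deliver 2→0: ·

yes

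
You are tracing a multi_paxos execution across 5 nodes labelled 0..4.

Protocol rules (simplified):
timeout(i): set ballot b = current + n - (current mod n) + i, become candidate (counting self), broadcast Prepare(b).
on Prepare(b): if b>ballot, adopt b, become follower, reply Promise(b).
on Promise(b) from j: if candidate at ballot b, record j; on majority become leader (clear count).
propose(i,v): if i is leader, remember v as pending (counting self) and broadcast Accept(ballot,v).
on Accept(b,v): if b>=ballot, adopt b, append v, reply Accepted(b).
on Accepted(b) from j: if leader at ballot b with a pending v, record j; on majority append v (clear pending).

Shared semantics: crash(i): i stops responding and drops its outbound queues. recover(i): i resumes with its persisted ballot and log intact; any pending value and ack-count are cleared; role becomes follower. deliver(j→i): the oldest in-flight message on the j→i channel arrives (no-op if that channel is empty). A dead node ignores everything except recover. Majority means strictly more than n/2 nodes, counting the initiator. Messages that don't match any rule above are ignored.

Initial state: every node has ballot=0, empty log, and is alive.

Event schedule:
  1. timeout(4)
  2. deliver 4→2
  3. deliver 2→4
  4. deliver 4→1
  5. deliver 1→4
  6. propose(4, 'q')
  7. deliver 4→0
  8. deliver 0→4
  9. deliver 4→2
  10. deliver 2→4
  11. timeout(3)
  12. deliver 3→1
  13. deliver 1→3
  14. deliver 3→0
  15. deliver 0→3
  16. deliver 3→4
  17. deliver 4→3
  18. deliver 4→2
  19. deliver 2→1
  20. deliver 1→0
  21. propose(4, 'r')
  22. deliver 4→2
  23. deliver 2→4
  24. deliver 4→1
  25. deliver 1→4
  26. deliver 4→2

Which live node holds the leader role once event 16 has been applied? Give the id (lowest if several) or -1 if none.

[1] timeout(4) → N4(cand b9 [-])
[2] deliver 4→2 → N2(foll b9 [-])
[3] deliver 2→4 → ∅
[4] deliver 4→1 → N1(foll b9 [-])
[5] deliver 1→4 → N4(lead b9 [-])
[6] propose(4,'q') → ∅
[7] deliver 4→0 → N0(foll b9 [-])
[8] deliver 0→4 → ∅
[9] deliver 4→2 → N2(foll b9 [q])
[10] deliver 2→4 → ∅
[11] timeout(3) → N3(cand b8 [-])
[12] deliver 3→1 → ∅
[13] deliver 1→3 → ∅
[14] deliver 3→0 → ∅
[15] deliver 0→3 → ∅
[16] deliver 3→4 → ∅

4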